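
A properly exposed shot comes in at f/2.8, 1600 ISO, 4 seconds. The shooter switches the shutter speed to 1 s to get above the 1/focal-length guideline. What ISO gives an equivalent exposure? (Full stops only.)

ISO 6400

Shutter speed: 4 → 2 → 1 — 2 stops shorter (darker).
Need 2 stops brighter from the ISO: 1600 → 3200 → 6400.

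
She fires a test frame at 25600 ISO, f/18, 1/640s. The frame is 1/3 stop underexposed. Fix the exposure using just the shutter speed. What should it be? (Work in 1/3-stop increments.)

Underexposed by 1/3 stop → need 1/3 stop brighter.
Shutter speed: 1/640 → 1/500.

1/500s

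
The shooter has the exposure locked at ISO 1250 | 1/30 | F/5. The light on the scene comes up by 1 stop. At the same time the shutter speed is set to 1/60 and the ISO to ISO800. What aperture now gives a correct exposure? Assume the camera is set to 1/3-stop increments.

Scene light: 1 stop brighter.
Shutter speed: 1/30 → 1/40 → 1/50 → 1/60 — 1 stop faster (darker).
ISO: 1250 → 1000 → 800 — 2/3 stop dropped (darker).
Net so far: 2/3 stop darker. Aperture: f/5 → f/4.5 → f/4.

f/4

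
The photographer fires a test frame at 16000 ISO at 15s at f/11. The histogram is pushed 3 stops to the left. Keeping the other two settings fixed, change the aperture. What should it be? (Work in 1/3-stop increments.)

Underexposed by 3 stops → need 3 stops brighter.
Aperture: f/11 → f/10 → f/9 → f/8 → f/7.1 → f/6.3 → f/5.6 → f/5 → f/4.5 → f/4.

f/4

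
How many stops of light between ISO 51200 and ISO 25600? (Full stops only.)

51200 → 25600 — count the steps: 1 stop.

1 stop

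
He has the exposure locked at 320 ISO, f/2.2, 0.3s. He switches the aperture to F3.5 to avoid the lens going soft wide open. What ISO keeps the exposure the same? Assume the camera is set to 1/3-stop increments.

ISO 800

Aperture: f/2.2 → f/2.5 → f/2.8 → f/3.2 → f/3.5 — 1 1/3 stops narrower (darker).
Need 1 1/3 stops brighter from the ISO: 320 → 400 → 500 → 640 → 800.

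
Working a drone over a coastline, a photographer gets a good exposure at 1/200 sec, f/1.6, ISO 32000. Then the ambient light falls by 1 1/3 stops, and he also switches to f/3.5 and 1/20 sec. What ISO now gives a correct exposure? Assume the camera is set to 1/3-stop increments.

ISO 40000

Scene light: 1 1/3 stops darker.
Aperture: f/1.6 → f/1.8 → f/2 → f/2.2 → f/2.5 → f/2.8 → f/3.2 → f/3.5 — 2 1/3 stops narrower (darker).
Shutter speed: 1/200 → 1/160 → 1/125 → 1/100 → 1/80 → 1/60 → 1/50 → 1/40 → 1/30 → 1/25 → 1/20 — 3 1/3 stops longer (brighter).
Net so far: 1/3 stop darker. ISO: 32000 → 40000.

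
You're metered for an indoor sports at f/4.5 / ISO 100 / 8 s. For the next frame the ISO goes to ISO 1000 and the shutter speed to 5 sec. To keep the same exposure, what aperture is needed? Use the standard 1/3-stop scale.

f/11

ISO: 100 → 125 → 160 → 200 → 250 → 320 → 400 → 500 → 640 → 800 → 1000 — 3 1/3 stops higher (brighter).
Shutter speed: 8 → 6 → 5 — 2/3 stop shorter (darker).
Net change so far: 2 2/3 stops brighter. Offset with the aperture: f/4.5 → f/5 → f/5.6 → f/6.3 → f/7.1 → f/8 → f/9 → f/10 → f/11.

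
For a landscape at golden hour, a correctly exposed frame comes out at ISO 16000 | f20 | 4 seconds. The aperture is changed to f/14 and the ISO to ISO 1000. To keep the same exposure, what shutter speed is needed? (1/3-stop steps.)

30 s

Aperture: f/20 → f/18 → f/16 → f/14 — 1 stop wider (brighter).
ISO: 16000 → 12800 → 10000 → 8000 → 6400 → 5000 → 4000 → 3200 → 2500 → 2000 → 1600 → 1250 → 1000 — 4 stops dropped (darker).
Net change so far: 3 stops darker. Offset with the shutter speed: 4 → 5 → 6 → 8 → 10 → 13 → 15 → 20 → 25 → 30.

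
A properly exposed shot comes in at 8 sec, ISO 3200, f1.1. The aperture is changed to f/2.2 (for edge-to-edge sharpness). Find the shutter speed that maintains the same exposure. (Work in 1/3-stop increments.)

Aperture: f/1.1 → f/1.2 → f/1.4 → f/1.6 → f/1.8 → f/2 → f/2.2 — 2 stops narrower (darker).
Need 2 stops brighter from the shutter speed: 8 → 10 → 13 → 15 → 20 → 25 → 30.

30 s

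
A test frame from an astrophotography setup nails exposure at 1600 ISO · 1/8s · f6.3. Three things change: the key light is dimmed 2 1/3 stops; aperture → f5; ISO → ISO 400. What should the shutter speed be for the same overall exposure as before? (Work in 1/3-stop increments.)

Scene light: 2 1/3 stops darker.
Aperture: f/6.3 → f/5.6 → f/5 — 2/3 stop opened up (brighter).
ISO: 1600 → 1250 → 1000 → 800 → 640 → 500 → 400 — 2 stops dropped (darker).
Net so far: 3 2/3 stops darker. Shutter speed: 1/8 → 1/6 → 1/5 → 1/4 → 0.3 → 0.4 → 0.5 → 0.6 → 0.8 → 1 → 1.3 → 1.6.

1.6 s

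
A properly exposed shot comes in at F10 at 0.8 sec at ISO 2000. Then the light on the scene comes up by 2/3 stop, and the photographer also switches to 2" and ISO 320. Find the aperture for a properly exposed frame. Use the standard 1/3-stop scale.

f/8

Scene light: 2/3 stop brighter.
Shutter speed: 0.8 → 1 → 1.3 → 1.6 → 2 — 1 1/3 stops longer (brighter).
ISO: 2000 → 1600 → 1250 → 1000 → 800 → 640 → 500 → 400 → 320 — 2 2/3 stops dropped (darker).
Net so far: 2/3 stop darker. Aperture: f/10 → f/9 → f/8.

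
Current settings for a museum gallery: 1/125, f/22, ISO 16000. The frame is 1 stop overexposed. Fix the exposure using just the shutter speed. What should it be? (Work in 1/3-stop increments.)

1/250s

Overexposed by 1 stop → need 1 stop darker.
Shutter speed: 1/125 → 1/160 → 1/200 → 1/250.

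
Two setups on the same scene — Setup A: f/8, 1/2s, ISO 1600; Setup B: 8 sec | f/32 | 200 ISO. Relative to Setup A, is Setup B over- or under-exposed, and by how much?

3 stops darker

Aperture: f/8 → f/11 → f/16 → f/22 → f/32 — 4 stops stopped down (darker).
Shutter speed: 1/2 → 1 → 2 → 4 → 8 — 4 stops longer (brighter).
ISO: 1600 → 800 → 400 → 200 — 3 stops dropped (darker).
Net: −4 +4 −3 = −3 stops.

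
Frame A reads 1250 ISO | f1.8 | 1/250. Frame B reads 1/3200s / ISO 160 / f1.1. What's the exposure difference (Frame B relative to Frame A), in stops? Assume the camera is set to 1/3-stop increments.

Aperture: f/1.8 → f/1.6 → f/1.4 → f/1.2 → f/1.1 — 1 1/3 stops wider (brighter).
Shutter speed: 1/250 → 1/320 → 1/400 → 1/500 → 1/640 → 1/800 → 1/1000 → 1/1250 → 1/1600 → 1/2000 → 1/2500 → 1/3200 — 3 2/3 stops faster (darker).
ISO: 1250 → 1000 → 800 → 640 → 500 → 400 → 320 → 250 → 200 → 160 — 3 stops lower (darker).
Net: +1 1/3 −3 2/3 −3 = −5 1/3 stops.

5 1/3 stops darker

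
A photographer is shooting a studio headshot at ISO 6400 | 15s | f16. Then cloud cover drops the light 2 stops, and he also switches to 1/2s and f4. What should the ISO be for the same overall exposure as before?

ISO 51200

Scene light: 2 stops darker.
Shutter speed: 15 → 8 → 4 → 2 → 1 → 1/2 — 5 stops faster (darker).
Aperture: f/16 → f/11 → f/8 → f/5.6 → f/4 — 4 stops wider (brighter).
Net so far: 3 stops darker. ISO: 6400 → 12800 → 25600 → 51200.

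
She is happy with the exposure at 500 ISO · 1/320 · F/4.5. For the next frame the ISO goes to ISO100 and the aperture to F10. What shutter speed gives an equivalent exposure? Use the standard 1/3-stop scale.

ISO: 500 → 400 → 320 → 250 → 200 → 160 → 125 → 100 — 2 1/3 stops dropped (darker).
Aperture: f/4.5 → f/5 → f/5.6 → f/6.3 → f/7.1 → f/8 → f/9 → f/10 — 2 1/3 stops smaller aperture (darker).
Net change so far: 4 2/3 stops darker. Offset with the shutter speed: 1/320 → 1/250 → 1/200 → 1/160 → 1/125 → 1/100 → 1/80 → 1/60 → 1/50 → 1/40 → 1/30 → 1/25 → 1/20 → 1/15 → 1/13.

1/13s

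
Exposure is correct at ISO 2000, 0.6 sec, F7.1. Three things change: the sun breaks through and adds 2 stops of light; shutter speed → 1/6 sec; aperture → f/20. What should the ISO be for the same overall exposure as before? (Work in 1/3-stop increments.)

ISO 16000

Scene light: 2 stops brighter.
Shutter speed: 0.6 → 0.5 → 0.4 → 0.3 → 1/4 → 1/5 → 1/6 — 2 stops faster (darker).
Aperture: f/7.1 → f/8 → f/9 → f/10 → f/11 → f/13 → f/14 → f/16 → f/18 → f/20 — 3 stops smaller aperture (darker).
Net so far: 3 stops darker. ISO: 2000 → 2500 → 3200 → 4000 → 5000 → 6400 → 8000 → 10000 → 12800 → 16000.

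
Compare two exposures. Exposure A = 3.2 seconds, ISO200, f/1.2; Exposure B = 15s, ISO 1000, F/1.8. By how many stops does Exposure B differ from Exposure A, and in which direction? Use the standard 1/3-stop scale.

Aperture: f/1.2 → f/1.4 → f/1.6 → f/1.8 — 1 stop narrower (darker).
Shutter speed: 3.2 → 4 → 5 → 6 → 8 → 10 → 13 → 15 — 2 1/3 stops longer (brighter).
ISO: 200 → 250 → 320 → 400 → 500 → 640 → 800 → 1000 — 2 1/3 stops raised (brighter).
Net: −1 +2 1/3 +2 1/3 = +3 2/3 stops.

3 2/3 stops brighter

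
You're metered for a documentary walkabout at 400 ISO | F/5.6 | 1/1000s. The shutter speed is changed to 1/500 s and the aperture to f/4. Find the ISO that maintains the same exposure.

ISO 100

Shutter speed: 1/1000 → 1/500 — 1 stop slower (brighter).
Aperture: f/5.6 → f/4 — 1 stop opened up (brighter).
Net change so far: 2 stops brighter. Offset with the ISO: 400 → 200 → 100.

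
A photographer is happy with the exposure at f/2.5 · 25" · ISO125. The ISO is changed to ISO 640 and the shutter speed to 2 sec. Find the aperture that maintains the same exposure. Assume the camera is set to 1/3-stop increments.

f/1.6

ISO: 125 → 160 → 200 → 250 → 320 → 400 → 500 → 640 — 2 1/3 stops raised (brighter).
Shutter speed: 25 → 20 → 15 → 13 → 10 → 8 → 6 → 5 → 4 → 3.2 → 2.5 → 2 — 3 2/3 stops faster (darker).
Net change so far: 1 1/3 stops darker. Offset with the aperture: f/2.5 → f/2.2 → f/2 → f/1.8 → f/1.6.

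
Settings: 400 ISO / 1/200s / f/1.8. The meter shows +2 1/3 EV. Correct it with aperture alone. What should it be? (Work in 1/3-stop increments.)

Overexposed by 2 1/3 stops → need 2 1/3 stops darker.
Aperture: f/1.8 → f/2 → f/2.2 → f/2.5 → f/2.8 → f/3.2 → f/3.5 → f/4.

f/4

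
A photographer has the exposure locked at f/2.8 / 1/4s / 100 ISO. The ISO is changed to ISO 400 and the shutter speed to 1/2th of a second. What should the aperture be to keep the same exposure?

ISO: 100 → 200 → 400 — 2 stops higher (brighter).
Shutter speed: 1/4 → 1/2 — 1 stop slower (brighter).
Net change so far: 3 stops brighter. Offset with the aperture: f/2.8 → f/4 → f/5.6 → f/8.

f/8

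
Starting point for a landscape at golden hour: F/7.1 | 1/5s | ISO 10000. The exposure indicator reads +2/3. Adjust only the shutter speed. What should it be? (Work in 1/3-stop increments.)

Overexposed by 2/3 stop → need 2/3 stop darker.
Shutter speed: 1/5 → 1/6 → 1/8.

1/8s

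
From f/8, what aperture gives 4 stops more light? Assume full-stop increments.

f/2

Aperture: f/8 → f/5.6 → f/4 → f/2.8 → f/2 — 4 stops opened up (brighter).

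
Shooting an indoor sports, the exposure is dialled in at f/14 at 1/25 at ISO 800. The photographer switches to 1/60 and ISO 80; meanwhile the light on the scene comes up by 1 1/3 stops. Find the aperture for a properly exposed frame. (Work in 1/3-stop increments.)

Scene light: 1 1/3 stops brighter.
Shutter speed: 1/25 → 1/30 → 1/40 → 1/50 → 1/60 — 1 1/3 stops shorter (darker).
ISO: 800 → 640 → 500 → 400 → 320 → 250 → 200 → 160 → 125 → 100 → 80 — 3 1/3 stops dropped (darker).
Net so far: 3 1/3 stops darker. Aperture: f/14 → f/13 → f/11 → f/10 → f/9 → f/8 → f/7.1 → f/6.3 → f/5.6 → f/5 → f/4.5.

f/4.5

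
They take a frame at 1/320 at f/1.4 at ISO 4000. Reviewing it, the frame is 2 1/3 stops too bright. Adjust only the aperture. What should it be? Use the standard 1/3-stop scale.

f/3.2

Overexposed by 2 1/3 stops → need 2 1/3 stops darker.
Aperture: f/1.4 → f/1.6 → f/1.8 → f/2 → f/2.2 → f/2.5 → f/2.8 → f/3.2.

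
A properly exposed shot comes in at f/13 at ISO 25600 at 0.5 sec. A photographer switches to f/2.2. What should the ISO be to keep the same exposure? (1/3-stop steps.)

ISO 800

Aperture: f/13 → f/11 → f/10 → f/9 → f/8 → f/7.1 → f/6.3 → f/5.6 → f/5 → f/4.5 → f/4 → f/3.5 → f/3.2 → f/2.8 → f/2.5 → f/2.2 — 5 stops wider (brighter).
Need 5 stops darker from the ISO: 25600 → 20000 → 16000 → 12800 → 10000 → 8000 → 6400 → 5000 → 4000 → 3200 → 2500 → 2000 → 1600 → 1250 → 1000 → 800.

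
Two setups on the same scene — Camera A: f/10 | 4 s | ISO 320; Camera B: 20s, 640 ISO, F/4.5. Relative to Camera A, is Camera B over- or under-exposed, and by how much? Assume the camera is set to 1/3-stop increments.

Aperture: f/10 → f/9 → f/8 → f/7.1 → f/6.3 → f/5.6 → f/5 → f/4.5 — 2 1/3 stops larger aperture (brighter).
Shutter speed: 4 → 5 → 6 → 8 → 10 → 13 → 15 → 20 — 2 1/3 stops slower (brighter).
ISO: 320 → 400 → 500 → 640 — 1 stop raised (brighter).
Net: +2 1/3 +2 1/3 +1 = +5 2/3 stops.

5 2/3 stops brighter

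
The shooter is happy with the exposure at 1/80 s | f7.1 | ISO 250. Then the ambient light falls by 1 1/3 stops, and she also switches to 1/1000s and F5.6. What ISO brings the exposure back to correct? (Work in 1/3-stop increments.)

Scene light: 1 1/3 stops darker.
Shutter speed: 1/80 → 1/100 → 1/125 → 1/160 → 1/200 → 1/250 → 1/320 → 1/400 → 1/500 → 1/640 → 1/800 → 1/1000 — 3 2/3 stops shorter (darker).
Aperture: f/7.1 → f/6.3 → f/5.6 — 2/3 stop larger aperture (brighter).
Net so far: 4 1/3 stops darker. ISO: 250 → 320 → 400 → 500 → 640 → 800 → 1000 → 1250 → 1600 → 2000 → 2500 → 3200 → 4000 → 5000.

ISO 5000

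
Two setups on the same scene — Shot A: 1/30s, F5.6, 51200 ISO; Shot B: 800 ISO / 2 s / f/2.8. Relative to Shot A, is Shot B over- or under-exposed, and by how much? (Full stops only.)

Aperture: f/5.6 → f/4 → f/2.8 — 2 stops larger aperture (brighter).
Shutter speed: 1/30 → 1/15 → 1/8 → 1/4 → 1/2 → 1 → 2 — 6 stops longer (brighter).
ISO: 51200 → 25600 → 12800 → 6400 → 3200 → 1600 → 800 — 6 stops dropped (darker).
Net: +2 +6 −6 = +2 stops.

2 stops brighter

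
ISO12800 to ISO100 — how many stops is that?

7 stops

12800 → 6400 → 3200 → 1600 → 800 → 400 → 200 → 100 — count the steps: 7 stops.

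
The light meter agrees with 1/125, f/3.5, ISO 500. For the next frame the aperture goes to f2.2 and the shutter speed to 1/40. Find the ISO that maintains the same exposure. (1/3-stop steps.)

Aperture: f/3.5 → f/3.2 → f/2.8 → f/2.5 → f/2.2 — 1 1/3 stops opened up (brighter).
Shutter speed: 1/125 → 1/100 → 1/80 → 1/60 → 1/50 → 1/40 — 1 2/3 stops longer (brighter).
Net change so far: 3 stops brighter. Offset with the ISO: 500 → 400 → 320 → 250 → 200 → 160 → 125 → 100 → 80 → 64.

ISO 64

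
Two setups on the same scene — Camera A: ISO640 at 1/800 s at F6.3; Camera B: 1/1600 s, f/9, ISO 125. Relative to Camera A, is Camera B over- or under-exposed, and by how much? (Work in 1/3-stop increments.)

Aperture: f/6.3 → f/7.1 → f/8 → f/9 — 1 stop smaller aperture (darker).
Shutter speed: 1/800 → 1/1000 → 1/1250 → 1/1600 — 1 stop faster (darker).
ISO: 640 → 500 → 400 → 320 → 250 → 200 → 160 → 125 — 2 1/3 stops dropped (darker).
Net: −1 −1 −2 1/3 = −4 1/3 stops.

4 1/3 stops darker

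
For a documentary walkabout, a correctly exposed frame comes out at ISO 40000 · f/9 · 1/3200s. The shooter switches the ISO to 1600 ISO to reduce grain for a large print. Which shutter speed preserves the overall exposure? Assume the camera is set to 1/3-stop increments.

1/125s

ISO: 40000 → 32000 → 25600 → 20000 → 16000 → 12800 → 10000 → 8000 → 6400 → 5000 → 4000 → 3200 → 2500 → 2000 → 1600 — 4 2/3 stops dropped (darker).
Need 4 2/3 stops brighter from the shutter speed: 1/3200 → 1/2500 → 1/2000 → 1/1600 → 1/1250 → 1/1000 → 1/800 → 1/640 → 1/500 → 1/400 → 1/320 → 1/250 → 1/200 → 1/160 → 1/125.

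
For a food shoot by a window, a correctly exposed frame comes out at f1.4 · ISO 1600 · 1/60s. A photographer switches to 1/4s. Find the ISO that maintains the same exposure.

Shutter speed: 1/60 → 1/30 → 1/15 → 1/8 → 1/4 — 4 stops slower (brighter).
Need 4 stops darker from the ISO: 1600 → 800 → 400 → 200 → 100.

ISO 100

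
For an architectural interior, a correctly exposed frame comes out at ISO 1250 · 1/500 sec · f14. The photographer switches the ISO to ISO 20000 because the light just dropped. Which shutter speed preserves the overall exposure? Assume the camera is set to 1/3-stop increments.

1/8000s

ISO: 1250 → 1600 → 2000 → 2500 → 3200 → 4000 → 5000 → 6400 → 8000 → 10000 → 12800 → 16000 → 20000 — 4 stops raised (brighter).
Need 4 stops darker from the shutter speed: 1/500 → 1/640 → 1/800 → 1/1000 → 1/1250 → 1/1600 → 1/2000 → 1/2500 → 1/3200 → 1/4000 → 1/5000 → 1/6400 → 1/8000.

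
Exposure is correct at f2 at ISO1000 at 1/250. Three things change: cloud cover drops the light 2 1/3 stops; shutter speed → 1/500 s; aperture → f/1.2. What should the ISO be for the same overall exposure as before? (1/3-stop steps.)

ISO 4000

Scene light: 2 1/3 stops darker.
Shutter speed: 1/250 → 1/320 → 1/400 → 1/500 — 1 stop faster (darker).
Aperture: f/2 → f/1.8 → f/1.6 → f/1.4 → f/1.2 — 1 1/3 stops larger aperture (brighter).
Net so far: 2 stops darker. ISO: 1000 → 1250 → 1600 → 2000 → 2500 → 3200 → 4000.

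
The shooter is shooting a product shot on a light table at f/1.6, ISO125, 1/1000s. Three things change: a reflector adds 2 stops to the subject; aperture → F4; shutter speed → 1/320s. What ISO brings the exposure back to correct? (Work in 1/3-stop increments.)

Scene light: 2 stops brighter.
Aperture: f/1.6 → f/1.8 → f/2 → f/2.2 → f/2.5 → f/2.8 → f/3.2 → f/3.5 → f/4 — 2 2/3 stops stopped down (darker).
Shutter speed: 1/1000 → 1/800 → 1/640 → 1/500 → 1/400 → 1/320 — 1 2/3 stops longer (brighter).
Net so far: 1 stop brighter. ISO: 125 → 100 → 80 → 64.

ISO 64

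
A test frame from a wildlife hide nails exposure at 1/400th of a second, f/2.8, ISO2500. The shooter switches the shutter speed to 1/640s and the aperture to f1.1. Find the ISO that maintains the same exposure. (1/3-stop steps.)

Shutter speed: 1/400 → 1/500 → 1/640 — 2/3 stop shorter (darker).
Aperture: f/2.8 → f/2.5 → f/2.2 → f/2 → f/1.8 → f/1.6 → f/1.4 → f/1.2 → f/1.1 — 2 2/3 stops wider (brighter).
Net change so far: 2 stops brighter. Offset with the ISO: 2500 → 2000 → 1600 → 1250 → 1000 → 800 → 640.

ISO 640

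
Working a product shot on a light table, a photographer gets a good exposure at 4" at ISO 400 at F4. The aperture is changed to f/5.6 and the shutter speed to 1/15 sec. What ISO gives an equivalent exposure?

ISO 51200

Aperture: f/4 → f/5.6 — 1 stop smaller aperture (darker).
Shutter speed: 4 → 2 → 1 → 1/2 → 1/4 → 1/8 → 1/15 — 6 stops faster (darker).
Net change so far: 7 stops darker. Offset with the ISO: 400 → 800 → 1600 → 3200 → 6400 → 12800 → 25600 → 51200.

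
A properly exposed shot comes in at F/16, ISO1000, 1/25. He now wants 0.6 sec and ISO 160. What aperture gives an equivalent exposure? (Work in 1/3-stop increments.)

Shutter speed: 1/25 → 1/20 → 1/15 → 1/13 → 1/10 → 1/8 → 1/6 → 1/5 → 1/4 → 0.3 → 0.4 → 0.5 → 0.6 — 4 stops slower (brighter).
ISO: 1000 → 800 → 640 → 500 → 400 → 320 → 250 → 200 → 160 — 2 2/3 stops dropped (darker).
Net change so far: 1 1/3 stops brighter. Offset with the aperture: f/16 → f/18 → f/20 → f/22 → f/25.

f/25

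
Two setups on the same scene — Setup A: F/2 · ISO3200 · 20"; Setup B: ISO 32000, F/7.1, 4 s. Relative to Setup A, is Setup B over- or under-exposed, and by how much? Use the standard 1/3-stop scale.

2 2/3 stops darker

Aperture: f/2 → f/2.2 → f/2.5 → f/2.8 → f/3.2 → f/3.5 → f/4 → f/4.5 → f/5 → f/5.6 → f/6.3 → f/7.1 — 3 2/3 stops stopped down (darker).
Shutter speed: 20 → 15 → 13 → 10 → 8 → 6 → 5 → 4 — 2 1/3 stops faster (darker).
ISO: 3200 → 4000 → 5000 → 6400 → 8000 → 10000 → 12800 → 16000 → 20000 → 25600 → 32000 — 3 1/3 stops higher (brighter).
Net: −3 2/3 −2 1/3 +3 1/3 = −2 2/3 stops.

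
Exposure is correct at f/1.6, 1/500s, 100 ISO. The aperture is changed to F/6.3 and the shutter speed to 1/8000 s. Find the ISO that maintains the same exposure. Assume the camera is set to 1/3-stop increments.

ISO 25600

Aperture: f/1.6 → f/1.8 → f/2 → f/2.2 → f/2.5 → f/2.8 → f/3.2 → f/3.5 → f/4 → f/4.5 → f/5 → f/5.6 → f/6.3 — 4 stops smaller aperture (darker).
Shutter speed: 1/500 → 1/640 → 1/800 → 1/1000 → 1/1250 → 1/1600 → 1/2000 → 1/2500 → 1/3200 → 1/4000 → 1/5000 → 1/6400 → 1/8000 — 4 stops shorter (darker).
Net change so far: 8 stops darker. Offset with the ISO: 100 → 125 → 160 → 200 → 250 → 320 → 400 → 500 → 640 → 800 → 1000 → 1250 → 1600 → 2000 → 2500 → 3200 → 4000 → 5000 → 6400 → 8000 → 10000 → 12800 → 16000 → 20000 → 25600.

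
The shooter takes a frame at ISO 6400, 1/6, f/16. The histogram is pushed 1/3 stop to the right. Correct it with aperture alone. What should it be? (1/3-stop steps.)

Overexposed by 1/3 stop → need 1/3 stop darker.
Aperture: f/16 → f/18.

f/18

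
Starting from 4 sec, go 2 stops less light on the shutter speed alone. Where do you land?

Shutter speed: 4 → 2 → 1 — 2 stops faster (darker).

1 s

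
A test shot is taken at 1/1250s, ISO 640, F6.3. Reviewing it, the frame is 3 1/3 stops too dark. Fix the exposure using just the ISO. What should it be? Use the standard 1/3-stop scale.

ISO 6400

Underexposed by 3 1/3 stops → need 3 1/3 stops brighter.
ISO: 640 → 800 → 1000 → 1250 → 1600 → 2000 → 2500 → 3200 → 4000 → 5000 → 6400.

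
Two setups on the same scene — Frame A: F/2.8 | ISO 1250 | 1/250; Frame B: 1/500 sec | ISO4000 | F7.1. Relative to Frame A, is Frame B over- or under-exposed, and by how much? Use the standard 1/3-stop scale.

Aperture: f/2.8 → f/3.2 → f/3.5 → f/4 → f/4.5 → f/5 → f/5.6 → f/6.3 → f/7.1 — 2 2/3 stops stopped down (darker).
Shutter speed: 1/250 → 1/320 → 1/400 → 1/500 — 1 stop shorter (darker).
ISO: 1250 → 1600 → 2000 → 2500 → 3200 → 4000 — 1 2/3 stops raised (brighter).
Net: −2 2/3 −1 +1 2/3 = −2 stops.

2 stops darker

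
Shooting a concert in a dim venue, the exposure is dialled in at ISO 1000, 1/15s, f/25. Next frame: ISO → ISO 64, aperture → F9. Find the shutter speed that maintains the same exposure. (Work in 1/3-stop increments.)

ISO: 1000 → 800 → 640 → 500 → 400 → 320 → 250 → 200 → 160 → 125 → 100 → 80 → 64 — 4 stops lower (darker).
Aperture: f/25 → f/22 → f/20 → f/18 → f/16 → f/14 → f/13 → f/11 → f/10 → f/9 — 3 stops wider (brighter).
Net change so far: 1 stop darker. Offset with the shutter speed: 1/15 → 1/13 → 1/10 → 1/8.

1/8s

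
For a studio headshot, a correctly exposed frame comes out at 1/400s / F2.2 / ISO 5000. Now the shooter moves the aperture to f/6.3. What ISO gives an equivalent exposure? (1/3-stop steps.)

Aperture: f/2.2 → f/2.5 → f/2.8 → f/3.2 → f/3.5 → f/4 → f/4.5 → f/5 → f/5.6 → f/6.3 — 3 stops stopped down (darker).
Need 3 stops brighter from the ISO: 5000 → 6400 → 8000 → 10000 → 12800 → 16000 → 20000 → 25600 → 32000 → 40000.

ISO 40000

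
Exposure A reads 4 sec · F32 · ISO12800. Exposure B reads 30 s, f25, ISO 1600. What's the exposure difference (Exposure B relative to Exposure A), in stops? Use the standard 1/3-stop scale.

Aperture: f/32 → f/29 → f/25 — 2/3 stop opened up (brighter).
Shutter speed: 4 → 5 → 6 → 8 → 10 → 13 → 15 → 20 → 25 → 30 — 3 stops slower (brighter).
ISO: 12800 → 10000 → 8000 → 6400 → 5000 → 4000 → 3200 → 2500 → 2000 → 1600 — 3 stops lower (darker).
Net: +2/3 +3 −3 = +2/3 stops.

2/3 stop brighter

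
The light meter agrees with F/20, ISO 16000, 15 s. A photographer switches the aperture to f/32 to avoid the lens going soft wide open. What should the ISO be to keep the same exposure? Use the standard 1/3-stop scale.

Aperture: f/20 → f/22 → f/25 → f/29 → f/32 — 1 1/3 stops smaller aperture (darker).
Need 1 1/3 stops brighter from the ISO: 16000 → 20000 → 25600 → 32000 → 40000.

ISO 40000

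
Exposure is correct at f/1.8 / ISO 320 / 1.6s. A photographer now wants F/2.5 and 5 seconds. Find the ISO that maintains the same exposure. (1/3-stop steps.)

Aperture: f/1.8 → f/2 → f/2.2 → f/2.5 — 1 stop narrower (darker).
Shutter speed: 1.6 → 2 → 2.5 → 3.2 → 4 → 5 — 1 2/3 stops longer (brighter).
Net change so far: 2/3 stop brighter. Offset with the ISO: 320 → 250 → 200.

ISO 200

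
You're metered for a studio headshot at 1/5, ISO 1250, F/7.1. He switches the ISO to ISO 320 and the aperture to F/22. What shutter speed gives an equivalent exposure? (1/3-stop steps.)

ISO: 1250 → 1000 → 800 → 640 → 500 → 400 → 320 — 2 stops lower (darker).
Aperture: f/7.1 → f/8 → f/9 → f/10 → f/11 → f/13 → f/14 → f/16 → f/18 → f/20 → f/22 — 3 1/3 stops smaller aperture (darker).
Net change so far: 5 1/3 stops darker. Offset with the shutter speed: 1/5 → 1/4 → 0.3 → 0.4 → 0.5 → 0.6 → 0.8 → 1 → 1.3 → 1.6 → 2 → 2.5 → 3.2 → 4 → 5 → 6 → 8.

8 s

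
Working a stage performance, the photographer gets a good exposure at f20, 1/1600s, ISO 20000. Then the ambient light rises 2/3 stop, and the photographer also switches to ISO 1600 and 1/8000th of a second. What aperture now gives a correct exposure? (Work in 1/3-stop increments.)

f/3.2

Scene light: 2/3 stop brighter.
ISO: 20000 → 16000 → 12800 → 10000 → 8000 → 6400 → 5000 → 4000 → 3200 → 2500 → 2000 → 1600 — 3 2/3 stops dropped (darker).
Shutter speed: 1/1600 → 1/2000 → 1/2500 → 1/3200 → 1/4000 → 1/5000 → 1/6400 → 1/8000 — 2 1/3 stops faster (darker).
Net so far: 5 1/3 stops darker. Aperture: f/20 → f/18 → f/16 → f/14 → f/13 → f/11 → f/10 → f/9 → f/8 → f/7.1 → f/6.3 → f/5.6 → f/5 → f/4.5 → f/4 → f/3.5 → f/3.2.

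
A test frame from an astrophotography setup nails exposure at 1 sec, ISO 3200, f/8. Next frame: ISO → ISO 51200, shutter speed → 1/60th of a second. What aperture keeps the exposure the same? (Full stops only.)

ISO: 3200 → 6400 → 12800 → 25600 → 51200 — 4 stops raised (brighter).
Shutter speed: 1 → 1/2 → 1/4 → 1/8 → 1/15 → 1/30 → 1/60 — 6 stops faster (darker).
Net change so far: 2 stops darker. Offset with the aperture: f/8 → f/5.6 → f/4.

f/4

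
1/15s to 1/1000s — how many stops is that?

6 stops

1/15 → 1/30 → 1/60 → 1/125 → 1/250 → 1/500 → 1/1000 — count the steps: 6 stops.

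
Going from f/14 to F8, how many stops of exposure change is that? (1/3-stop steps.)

1 2/3 stops

f/14 → f/13 → f/11 → f/10 → f/9 → f/8 — count the steps: 5 third-stops = 1 2/3 stops.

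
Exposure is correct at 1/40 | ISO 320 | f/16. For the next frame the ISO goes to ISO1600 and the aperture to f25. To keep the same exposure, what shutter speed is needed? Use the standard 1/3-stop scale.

1/80s

ISO: 320 → 400 → 500 → 640 → 800 → 1000 → 1250 → 1600 — 2 1/3 stops higher (brighter).
Aperture: f/16 → f/18 → f/20 → f/22 → f/25 — 1 1/3 stops smaller aperture (darker).
Net change so far: 1 stop brighter. Offset with the shutter speed: 1/40 → 1/50 → 1/60 → 1/80.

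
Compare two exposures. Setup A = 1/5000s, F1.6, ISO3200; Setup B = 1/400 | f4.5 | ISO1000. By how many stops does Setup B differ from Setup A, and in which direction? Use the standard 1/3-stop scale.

Aperture: f/1.6 → f/1.8 → f/2 → f/2.2 → f/2.5 → f/2.8 → f/3.2 → f/3.5 → f/4 → f/4.5 — 3 stops stopped down (darker).
Shutter speed: 1/5000 → 1/4000 → 1/3200 → 1/2500 → 1/2000 → 1/1600 → 1/1250 → 1/1000 → 1/800 → 1/640 → 1/500 → 1/400 — 3 2/3 stops slower (brighter).
ISO: 3200 → 2500 → 2000 → 1600 → 1250 → 1000 — 1 2/3 stops dropped (darker).
Net: −3 +3 2/3 −1 2/3 = −1 stop.

1 stop darker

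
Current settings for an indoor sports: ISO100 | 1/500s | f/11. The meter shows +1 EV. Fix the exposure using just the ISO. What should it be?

Overexposed by 1 stop → need 1 stop darker.
ISO: 100 → 50.

ISO 50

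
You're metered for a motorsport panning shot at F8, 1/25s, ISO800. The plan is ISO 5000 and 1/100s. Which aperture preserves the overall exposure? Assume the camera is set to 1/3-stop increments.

ISO: 800 → 1000 → 1250 → 1600 → 2000 → 2500 → 3200 → 4000 → 5000 — 2 2/3 stops raised (brighter).
Shutter speed: 1/25 → 1/30 → 1/40 → 1/50 → 1/60 → 1/80 → 1/100 — 2 stops faster (darker).
Net change so far: 2/3 stop brighter. Offset with the aperture: f/8 → f/9 → f/10.

f/10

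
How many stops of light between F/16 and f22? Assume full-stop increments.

f/16 → f/22 — count the steps: 1 stop.

1 stop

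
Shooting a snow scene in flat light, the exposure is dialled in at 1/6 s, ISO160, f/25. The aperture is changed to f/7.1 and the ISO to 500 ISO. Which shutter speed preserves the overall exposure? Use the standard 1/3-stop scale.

Aperture: f/25 → f/22 → f/20 → f/18 → f/16 → f/14 → f/13 → f/11 → f/10 → f/9 → f/8 → f/7.1 — 3 2/3 stops larger aperture (brighter).
ISO: 160 → 200 → 250 → 320 → 400 → 500 — 1 2/3 stops higher (brighter).
Net change so far: 5 1/3 stops brighter. Offset with the shutter speed: 1/6 → 1/8 → 1/10 → 1/13 → 1/15 → 1/20 → 1/25 → 1/30 → 1/40 → 1/50 → 1/60 → 1/80 → 1/100 → 1/125 → 1/160 → 1/200 → 1/250.

1/250s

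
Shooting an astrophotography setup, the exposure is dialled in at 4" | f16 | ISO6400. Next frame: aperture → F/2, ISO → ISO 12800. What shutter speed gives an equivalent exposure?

Aperture: f/16 → f/11 → f/8 → f/5.6 → f/4 → f/2.8 → f/2 — 6 stops wider (brighter).
ISO: 6400 → 12800 — 1 stop raised (brighter).
Net change so far: 7 stops brighter. Offset with the shutter speed: 4 → 2 → 1 → 1/2 → 1/4 → 1/8 → 1/15 → 1/30.

1/30s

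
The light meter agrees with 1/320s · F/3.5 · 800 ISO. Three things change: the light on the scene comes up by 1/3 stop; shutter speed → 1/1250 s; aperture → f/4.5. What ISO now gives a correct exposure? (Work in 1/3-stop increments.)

ISO 4000

Scene light: 1/3 stop brighter.
Shutter speed: 1/320 → 1/400 → 1/500 → 1/640 → 1/800 → 1/1000 → 1/1250 — 2 stops shorter (darker).
Aperture: f/3.5 → f/4 → f/4.5 — 2/3 stop stopped down (darker).
Net so far: 2 1/3 stops darker. ISO: 800 → 1000 → 1250 → 1600 → 2000 → 2500 → 3200 → 4000.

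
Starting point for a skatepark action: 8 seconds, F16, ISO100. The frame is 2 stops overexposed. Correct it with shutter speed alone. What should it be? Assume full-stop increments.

Overexposed by 2 stops → need 2 stops darker.
Shutter speed: 8 → 4 → 2.

2 s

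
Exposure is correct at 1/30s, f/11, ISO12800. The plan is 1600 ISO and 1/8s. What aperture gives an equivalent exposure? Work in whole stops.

f/8

ISO: 12800 → 6400 → 3200 → 1600 — 3 stops dropped (darker).
Shutter speed: 1/30 → 1/15 → 1/8 — 2 stops longer (brighter).
Net change so far: 1 stop darker. Offset with the aperture: f/11 → f/8.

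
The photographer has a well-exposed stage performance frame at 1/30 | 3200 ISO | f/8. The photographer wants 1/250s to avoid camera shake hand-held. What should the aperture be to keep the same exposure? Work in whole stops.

Shutter speed: 1/30 → 1/60 → 1/125 → 1/250 — 3 stops shorter (darker).
Need 3 stops brighter from the aperture: f/8 → f/5.6 → f/4 → f/2.8.

f/2.8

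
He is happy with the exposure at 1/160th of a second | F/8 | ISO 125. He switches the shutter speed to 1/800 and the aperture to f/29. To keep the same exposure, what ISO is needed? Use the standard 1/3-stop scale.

ISO 8000

Shutter speed: 1/160 → 1/200 → 1/250 → 1/320 → 1/400 → 1/500 → 1/640 → 1/800 — 2 1/3 stops faster (darker).
Aperture: f/8 → f/9 → f/10 → f/11 → f/13 → f/14 → f/16 → f/18 → f/20 → f/22 → f/25 → f/29 — 3 2/3 stops stopped down (darker).
Net change so far: 6 stops darker. Offset with the ISO: 125 → 160 → 200 → 250 → 320 → 400 → 500 → 640 → 800 → 1000 → 1250 → 1600 → 2000 → 2500 → 3200 → 4000 → 5000 → 6400 → 8000.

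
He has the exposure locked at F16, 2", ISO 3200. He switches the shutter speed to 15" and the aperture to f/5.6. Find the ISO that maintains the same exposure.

Shutter speed: 2 → 4 → 8 → 15 — 3 stops slower (brighter).
Aperture: f/16 → f/11 → f/8 → f/5.6 — 3 stops larger aperture (brighter).
Net change so far: 6 stops brighter. Offset with the ISO: 3200 → 1600 → 800 → 400 → 200 → 100 → 50.

ISO 50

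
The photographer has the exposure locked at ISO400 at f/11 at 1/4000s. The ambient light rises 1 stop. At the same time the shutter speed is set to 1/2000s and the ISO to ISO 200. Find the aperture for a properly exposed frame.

f/16

Scene light: 1 stop brighter.
Shutter speed: 1/4000 → 1/2000 — 1 stop longer (brighter).
ISO: 400 → 200 — 1 stop dropped (darker).
Net so far: 1 stop brighter. Aperture: f/11 → f/16.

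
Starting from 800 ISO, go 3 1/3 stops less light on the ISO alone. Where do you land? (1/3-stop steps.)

ISO 80

ISO: 800 → 640 → 500 → 400 → 320 → 250 → 200 → 160 → 125 → 100 → 80 — 3 1/3 stops dropped (darker).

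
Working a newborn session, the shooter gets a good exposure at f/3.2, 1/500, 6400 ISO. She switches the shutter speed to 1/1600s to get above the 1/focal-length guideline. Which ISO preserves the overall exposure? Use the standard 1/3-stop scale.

Shutter speed: 1/500 → 1/640 → 1/800 → 1/1000 → 1/1250 → 1/1600 — 1 2/3 stops shorter (darker).
Need 1 2/3 stops brighter from the ISO: 6400 → 8000 → 10000 → 12800 → 16000 → 20000.

ISO 20000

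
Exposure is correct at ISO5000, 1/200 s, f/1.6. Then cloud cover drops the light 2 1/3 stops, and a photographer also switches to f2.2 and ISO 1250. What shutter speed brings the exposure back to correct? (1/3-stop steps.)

1/5s

Scene light: 2 1/3 stops darker.
Aperture: f/1.6 → f/1.8 → f/2 → f/2.2 — 1 stop smaller aperture (darker).
ISO: 5000 → 4000 → 3200 → 2500 → 2000 → 1600 → 1250 — 2 stops lower (darker).
Net so far: 5 1/3 stops darker. Shutter speed: 1/200 → 1/160 → 1/125 → 1/100 → 1/80 → 1/60 → 1/50 → 1/40 → 1/30 → 1/25 → 1/20 → 1/15 → 1/13 → 1/10 → 1/8 → 1/6 → 1/5.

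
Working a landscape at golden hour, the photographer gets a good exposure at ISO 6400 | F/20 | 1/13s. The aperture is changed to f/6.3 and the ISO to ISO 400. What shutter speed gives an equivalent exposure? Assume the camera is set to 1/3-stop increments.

Aperture: f/20 → f/18 → f/16 → f/14 → f/13 → f/11 → f/10 → f/9 → f/8 → f/7.1 → f/6.3 — 3 1/3 stops opened up (brighter).
ISO: 6400 → 5000 → 4000 → 3200 → 2500 → 2000 → 1600 → 1250 → 1000 → 800 → 640 → 500 → 400 — 4 stops dropped (darker).
Net change so far: 2/3 stop darker. Offset with the shutter speed: 1/13 → 1/10 → 1/8.

1/8s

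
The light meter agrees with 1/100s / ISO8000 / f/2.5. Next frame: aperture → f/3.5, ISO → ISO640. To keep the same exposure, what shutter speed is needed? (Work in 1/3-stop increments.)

Aperture: f/2.5 → f/2.8 → f/3.2 → f/3.5 — 1 stop stopped down (darker).
ISO: 8000 → 6400 → 5000 → 4000 → 3200 → 2500 → 2000 → 1600 → 1250 → 1000 → 800 → 640 — 3 2/3 stops dropped (darker).
Net change so far: 4 2/3 stops darker. Offset with the shutter speed: 1/100 → 1/80 → 1/60 → 1/50 → 1/40 → 1/30 → 1/25 → 1/20 → 1/15 → 1/13 → 1/10 → 1/8 → 1/6 → 1/5 → 1/4.

1/4s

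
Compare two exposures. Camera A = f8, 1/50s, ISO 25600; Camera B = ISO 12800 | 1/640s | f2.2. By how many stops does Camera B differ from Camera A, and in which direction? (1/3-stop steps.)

Aperture: f/8 → f/7.1 → f/6.3 → f/5.6 → f/5 → f/4.5 → f/4 → f/3.5 → f/3.2 → f/2.8 → f/2.5 → f/2.2 — 3 2/3 stops wider (brighter).
Shutter speed: 1/50 → 1/60 → 1/80 → 1/100 → 1/125 → 1/160 → 1/200 → 1/250 → 1/320 → 1/400 → 1/500 → 1/640 — 3 2/3 stops shorter (darker).
ISO: 25600 → 20000 → 16000 → 12800 — 1 stop lower (darker).
Net: +3 2/3 −3 2/3 −1 = −1 stop.

1 stop darker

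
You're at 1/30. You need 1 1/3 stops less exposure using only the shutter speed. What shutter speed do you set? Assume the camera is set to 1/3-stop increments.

Shutter speed: 1/30 → 1/40 → 1/50 → 1/60 → 1/80 — 1 1/3 stops shorter (darker).

1/80s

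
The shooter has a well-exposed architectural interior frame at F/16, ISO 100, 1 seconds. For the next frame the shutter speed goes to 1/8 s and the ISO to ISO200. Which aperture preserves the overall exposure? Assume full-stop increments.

f/8

Shutter speed: 1 → 1/2 → 1/4 → 1/8 — 3 stops shorter (darker).
ISO: 100 → 200 — 1 stop higher (brighter).
Net change so far: 2 stops darker. Offset with the aperture: f/16 → f/11 → f/8.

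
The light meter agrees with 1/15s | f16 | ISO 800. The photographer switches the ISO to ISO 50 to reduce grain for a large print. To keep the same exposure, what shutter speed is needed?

1 s

ISO: 800 → 400 → 200 → 100 → 50 — 4 stops lower (darker).
Need 4 stops brighter from the shutter speed: 1/15 → 1/8 → 1/4 → 1/2 → 1.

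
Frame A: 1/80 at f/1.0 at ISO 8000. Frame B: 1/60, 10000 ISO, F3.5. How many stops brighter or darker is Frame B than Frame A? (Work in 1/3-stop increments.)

3 stops darker

Aperture: f/1.0 → f/1.1 → f/1.2 → f/1.4 → f/1.6 → f/1.8 → f/2 → f/2.2 → f/2.5 → f/2.8 → f/3.2 → f/3.5 — 3 2/3 stops stopped down (darker).
Shutter speed: 1/80 → 1/60 — 1/3 stop longer (brighter).
ISO: 8000 → 10000 — 1/3 stop higher (brighter).
Net: −3 2/3 +1/3 +1/3 = −3 stops.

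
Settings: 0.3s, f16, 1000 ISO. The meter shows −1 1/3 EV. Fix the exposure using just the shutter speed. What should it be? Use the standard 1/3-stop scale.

0.8 s

Underexposed by 1 1/3 stops → need 1 1/3 stops brighter.
Shutter speed: 0.3 → 0.4 → 0.5 → 0.6 → 0.8.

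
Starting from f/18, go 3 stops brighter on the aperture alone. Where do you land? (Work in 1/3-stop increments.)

f/6.3

Aperture: f/18 → f/16 → f/14 → f/13 → f/11 → f/10 → f/9 → f/8 → f/7.1 → f/6.3 — 3 stops opened up (brighter).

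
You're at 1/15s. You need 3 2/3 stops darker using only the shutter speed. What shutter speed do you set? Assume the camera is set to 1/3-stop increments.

Shutter speed: 1/15 → 1/20 → 1/25 → 1/30 → 1/40 → 1/50 → 1/60 → 1/80 → 1/100 → 1/125 → 1/160 → 1/200 — 3 2/3 stops faster (darker).

1/200s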